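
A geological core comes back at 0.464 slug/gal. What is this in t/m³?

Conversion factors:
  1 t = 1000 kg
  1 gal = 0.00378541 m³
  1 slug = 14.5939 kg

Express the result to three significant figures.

0.464 slug/gal × 14.5939 kg/slug ÷ 0.00378541 m³/gal = 1788.86 kg/m³
1788.86 kg/m³ ÷ 1000 kg/t = 1.78886 t/m³

1.79 t/m³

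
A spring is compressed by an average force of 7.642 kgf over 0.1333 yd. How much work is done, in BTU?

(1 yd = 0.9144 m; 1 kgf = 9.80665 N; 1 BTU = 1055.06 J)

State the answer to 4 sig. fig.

0.008658 BTU

7.642 kgf × 9.80665 → 74.9424 N
0.1333 yd × 0.9144 → 0.12189 m
W = F × d = 74.9424 N × 0.12189 m = 9.13473 J
9.13473 J ÷ (1055.06 J/BTU) = 0.00865802 BTU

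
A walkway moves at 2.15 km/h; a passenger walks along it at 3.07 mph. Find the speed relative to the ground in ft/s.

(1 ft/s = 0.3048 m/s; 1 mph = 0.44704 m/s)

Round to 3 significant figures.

2.15 km/h × (1/3.6) = 0.597222 m/s
3.07 mph × 0.44704 = 1.37241 m/s
Combined: 0.597222 + 1.37241 = 1.96963 m/s
In ft/s: 1.96963 / 0.3048 = 6.46204 ft/s

6.46 ft/s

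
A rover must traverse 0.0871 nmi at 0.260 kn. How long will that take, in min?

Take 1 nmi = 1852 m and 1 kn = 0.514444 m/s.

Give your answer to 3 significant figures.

0.0871 nmi × 1852 = 161.309 m
0.260 kn × 0.514444 = 0.133755 m/s
t = d / v = 161.309 m / 0.133755 m/s = 1206 s
1206 s ÷ (60 s/min) = 20.1 min

20.1 min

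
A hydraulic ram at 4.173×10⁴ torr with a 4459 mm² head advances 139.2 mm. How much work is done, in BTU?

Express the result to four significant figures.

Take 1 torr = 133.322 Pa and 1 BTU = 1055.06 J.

4.173×10⁴ torr → 5.56353×10⁶ Pa
4459 mm² → 0.004459 m²
F = P × A = 5.56353×10⁶ × 0.004459 = 24807.8 N
139.2 mm → 0.1392 m
W = F × d = 24807.8 × 0.1392 = 3453.25 J
In BTU: 3453.25 / 1055.06 = 3.27304 BTU

3.273 BTU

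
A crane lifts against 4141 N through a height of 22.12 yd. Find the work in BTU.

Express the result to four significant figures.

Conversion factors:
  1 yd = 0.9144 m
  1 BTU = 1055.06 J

79.39 BTU

22.12 yd × 0.9144 = 20.2265 m
W = F × d = 4141 N × 20.2265 m = 83757.9 J
83757.9 J ÷ (1055.06 J/BTU) = 79.3869 BTU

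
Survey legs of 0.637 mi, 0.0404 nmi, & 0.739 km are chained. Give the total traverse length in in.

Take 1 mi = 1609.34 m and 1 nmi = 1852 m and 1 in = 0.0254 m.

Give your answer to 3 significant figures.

7.24×10⁴ in

0.637 mi × 1609.34 → 1025.15 m
0.0404 nmi × 1852 → 74.8208 m
0.739 km × 1000 → 739 m
Sum: 1025.15 + 74.8208 + 739 = 1838.97 m
In in: 1838.97 / 0.0254 = 72400.4 in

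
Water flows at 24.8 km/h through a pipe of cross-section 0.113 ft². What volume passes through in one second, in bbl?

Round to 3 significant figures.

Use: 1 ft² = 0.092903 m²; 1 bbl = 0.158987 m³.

0.455 bbl

24.8 km/h × (1/3.6) → 6.88889 m/s
0.113 ft² × 0.092903 → 0.010498 m²
V = v × A × t = 6.88889 m/s × 0.010498 m² × 1 s = 0.0723196 m³
0.0723196 m³ ÷ (0.158987 m³/bbl) = 0.454877 bbl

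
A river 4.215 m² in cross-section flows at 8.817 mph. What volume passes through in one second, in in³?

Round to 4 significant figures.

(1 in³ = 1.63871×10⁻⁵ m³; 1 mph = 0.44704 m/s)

1.014×10⁶ in³

8.817 mph × 0.44704 → 3.94155 m/s
V = v × A × t = 3.94155 m/s × 4.215 m² × 1 s = 16.6136 m³
16.6136 m³ ÷ (1.63871×10⁻⁵ m³/in³) = 1.01382×10⁶ in³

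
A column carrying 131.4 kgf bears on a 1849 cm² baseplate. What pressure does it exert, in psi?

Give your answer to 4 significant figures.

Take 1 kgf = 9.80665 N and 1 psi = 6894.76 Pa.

1.011 psi

131.4 kgf × 9.80665 = 1288.59 N
1849 cm² × 0.0001 = 0.1849 m²
P = F / A = 1288.59 N / 0.1849 m² = 6969.12 Pa
6969.12 Pa ÷ (6894.76 Pa/psi) = 1.01079 psi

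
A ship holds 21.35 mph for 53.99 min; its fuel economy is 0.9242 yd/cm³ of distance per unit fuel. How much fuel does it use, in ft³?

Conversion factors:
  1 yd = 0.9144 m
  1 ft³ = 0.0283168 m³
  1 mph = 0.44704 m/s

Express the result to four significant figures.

1.292 ft³

21.35 mph → 9.5443 m/s
53.99 min → 3239.4 s
d = v × t = 9.5443 × 3239.4 = 30917.8 m
0.9242 yd/cm³ → 845088 m/m³
V = d / (distance per unit fuel) = 30917.8 / 845088 = 0.0365853 m³
In ft³: 0.0365853 / 0.0283168 = 1.292 ft³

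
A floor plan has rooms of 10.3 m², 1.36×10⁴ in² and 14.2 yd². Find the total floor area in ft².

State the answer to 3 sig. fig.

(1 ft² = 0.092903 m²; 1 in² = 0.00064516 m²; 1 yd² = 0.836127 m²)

333 ft²

10.3 m² (already m²)
1.36×10⁴ in² × 0.00064516 = 8.77418 m²
14.2 yd² × 0.836127 = 11.873 m²
Total: 10.3 + 8.77418 + 11.873 = 30.9472 m²
In ft²: 30.9472 / 0.092903 = 333.113 ft²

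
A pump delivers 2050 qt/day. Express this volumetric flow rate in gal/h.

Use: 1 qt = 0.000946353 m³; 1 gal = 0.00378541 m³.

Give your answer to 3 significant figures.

2050 qt/day × 0.000946353 m³/qt ÷ 86400 s/day = 2.2454×10⁻⁵ m³/s
2.2454×10⁻⁵ m³/s ÷ 0.00378541 m³/gal × 3600 s/h = 21.3542 gal/h

21.4 gal/h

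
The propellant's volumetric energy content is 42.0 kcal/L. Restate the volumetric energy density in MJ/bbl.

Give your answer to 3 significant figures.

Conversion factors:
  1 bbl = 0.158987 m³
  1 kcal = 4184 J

42.0 kcal/L × 4184 J/kcal ÷ 0.001 m³/L = 1.75728×10⁸ J/m³
1.75728×10⁸ J/m³ ÷ 1000000 J/MJ × 0.158987 m³/bbl = 27.9385 MJ/bbl

27.9 MJ/bbl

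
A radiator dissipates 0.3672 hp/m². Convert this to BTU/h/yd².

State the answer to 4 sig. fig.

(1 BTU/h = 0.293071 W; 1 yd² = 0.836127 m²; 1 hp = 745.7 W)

781.2 BTU/h/yd²

0.3672 hp/m² × 745.7 W/hp = 273.821 W/m²
273.821 W/m² ÷ 0.293071 W/BTU/h × 0.836127 m²/yd² = 781.207 BTU/h/yd²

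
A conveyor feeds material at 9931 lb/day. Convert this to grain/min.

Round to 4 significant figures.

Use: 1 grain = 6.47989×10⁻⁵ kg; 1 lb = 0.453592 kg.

4.828×10⁴ grain/min

9931 lb/day × 0.453592 kg/lb ÷ 86400 s/day = 0.0521368 kg/s
0.0521368 kg/s ÷ 6.47989×10⁻⁵ kg/grain × 60 s/min = 48275.6 grain/min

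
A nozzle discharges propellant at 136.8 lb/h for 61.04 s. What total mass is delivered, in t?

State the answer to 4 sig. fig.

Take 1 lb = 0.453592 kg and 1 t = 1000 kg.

0.001052 t

136.8 lb/h → 0.0172365 kg/s
m = ṁ × t = 0.0172365 × 61.04 = 1.05212 kg
In t: 1.05212 / 1000 = 0.00105212 t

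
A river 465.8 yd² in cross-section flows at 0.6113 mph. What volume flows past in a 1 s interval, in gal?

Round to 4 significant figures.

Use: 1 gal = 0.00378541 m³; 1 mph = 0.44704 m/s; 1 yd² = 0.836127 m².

0.6113 mph × 0.44704 = 0.273276 m/s
465.8 yd² × 0.836127 = 389.468 m²
V = v × A × t = 0.273276 m/s × 389.468 m² × 1 s = 106.432 m³
106.432 m³ ÷ (0.00378541 m³/gal) = 28116.4 gal

2.812×10⁴ gal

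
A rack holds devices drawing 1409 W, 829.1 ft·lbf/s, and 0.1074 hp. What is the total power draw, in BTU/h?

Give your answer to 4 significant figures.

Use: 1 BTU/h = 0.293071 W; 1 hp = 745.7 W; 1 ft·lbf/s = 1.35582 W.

1409 W (already W)
829.1 ft·lbf/s × 1.35582 = 1124.11 W
0.1074 hp × 745.7 = 80.0882 W
Sum: 1409 + 1124.11 + 80.0882 = 2613.2 W
In BTU/h: 2613.2 / 0.293071 = 8916.61 BTU/h

8917 BTU/h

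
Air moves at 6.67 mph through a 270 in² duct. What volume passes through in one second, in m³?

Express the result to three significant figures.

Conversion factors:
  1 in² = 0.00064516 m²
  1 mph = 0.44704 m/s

0.519 m³

6.67 mph × 0.44704 → 2.98176 m/s
270 in² × 0.00064516 → 0.174193 m²
V = v × A × t = 2.98176 m/s × 0.174193 m² × 1 s = 0.519402 m³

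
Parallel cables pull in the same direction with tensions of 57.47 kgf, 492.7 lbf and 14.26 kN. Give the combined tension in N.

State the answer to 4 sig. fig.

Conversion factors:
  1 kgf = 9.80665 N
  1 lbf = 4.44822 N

57.47 kgf × 9.80665 → 563.588 N
492.7 lbf × 4.44822 → 2191.64 N
14.26 kN × 1000 → 14260 N
Sum: 563.588 + 2191.64 + 14260 = 17015.2 N

1.702×10⁴ N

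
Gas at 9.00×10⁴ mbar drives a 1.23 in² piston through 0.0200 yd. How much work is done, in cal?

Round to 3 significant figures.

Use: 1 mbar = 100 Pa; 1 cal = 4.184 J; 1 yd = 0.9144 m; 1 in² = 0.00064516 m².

9.00×10⁴ mbar → 9×10⁶ Pa
1.23 in² → 7.93547×10⁻⁴ m²
F = P × A = 9×10⁶ × 7.93547×10⁻⁴ = 7141.92 N
0.0200 yd → 0.018288 m
W = F × d = 7141.92 × 0.018288 = 130.611 J
In cal: 130.611 / 4.184 = 31.2168 cal

31.2 cal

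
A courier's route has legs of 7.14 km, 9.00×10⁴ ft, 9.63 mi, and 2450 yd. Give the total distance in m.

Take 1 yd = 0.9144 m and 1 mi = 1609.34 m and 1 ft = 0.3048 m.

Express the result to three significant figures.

5.23×10⁴ m

7.14 km × 1000 = 7140 m
9.00×10⁴ ft × 0.3048 = 27432 m
9.63 mi × 1609.34 = 15497.9 m
2450 yd × 0.9144 = 2240.28 m
Sum: 7140 + 27432 + 15497.9 + 2240.28 = 52310.2 m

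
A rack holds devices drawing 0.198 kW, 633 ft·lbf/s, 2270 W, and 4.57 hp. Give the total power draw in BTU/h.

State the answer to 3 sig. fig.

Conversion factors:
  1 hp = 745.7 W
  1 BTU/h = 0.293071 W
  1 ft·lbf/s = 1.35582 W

2.30×10⁴ BTU/h

0.198 kW × 1000 = 198 W
633 ft·lbf/s × 1.35582 = 858.234 W
2270 W (already W)
4.57 hp × 745.7 = 3407.85 W
Sum: 198 + 858.234 + 2270 + 3407.85 = 6734.08 W
In BTU/h: 6734.08 / 0.293071 = 22977.6 BTU/h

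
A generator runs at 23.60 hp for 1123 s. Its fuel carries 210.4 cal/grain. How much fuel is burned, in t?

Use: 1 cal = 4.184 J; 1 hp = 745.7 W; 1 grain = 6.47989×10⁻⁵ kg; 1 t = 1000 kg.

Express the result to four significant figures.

0.001455 t

23.60 hp → 17598.5 W
E = P × t = 17598.5 × 1123 = 1.97631×10⁷ J
210.4 cal/grain → 1.35853×10⁷ J/kg
m = E / e_s = 1.97631×10⁷ / 1.35853×10⁷ = 1.45474 kg
In t: 1.45474 / 1000 = 0.00145474 t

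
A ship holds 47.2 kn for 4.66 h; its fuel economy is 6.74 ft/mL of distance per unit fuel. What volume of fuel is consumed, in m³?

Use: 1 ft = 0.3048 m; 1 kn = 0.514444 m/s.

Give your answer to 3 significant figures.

47.2 kn → 24.2818 m/s
4.66 h → 16776 s
d = v × t = 24.2818 × 16776 = 407351 m
6.74 ft/mL → 2.05435×10⁶ m/m³
V = d / (distance per unit fuel) = 407351 / 2.05435×10⁶ = 0.198287 m³

0.198 m³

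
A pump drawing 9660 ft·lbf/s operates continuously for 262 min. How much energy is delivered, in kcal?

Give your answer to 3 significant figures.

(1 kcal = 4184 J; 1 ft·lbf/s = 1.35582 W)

9660 ft·lbf/s × 1.35582 = 13097.2 W
262 min × 60 = 15720 s
E = P × t = 13097.2 W × 15720 s = 2.05888×10⁸ J
2.05888×10⁸ J ÷ (4184 J/kcal) = 49208.4 kcal

4.92×10⁴ kcal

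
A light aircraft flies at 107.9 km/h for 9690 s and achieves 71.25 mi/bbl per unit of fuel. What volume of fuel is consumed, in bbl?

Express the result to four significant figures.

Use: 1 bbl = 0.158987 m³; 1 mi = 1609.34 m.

107.9 km/h → 29.9722 m/s
d = v × t = 29.9722 × 9690 = 290431 m
71.25 mi/bbl → 721225 m/m³
V = d / (distance per unit fuel) = 290431 / 721225 = 0.402691 m³
In bbl: 0.402691 / 0.158987 = 2.53285 bbl

2.533 bbl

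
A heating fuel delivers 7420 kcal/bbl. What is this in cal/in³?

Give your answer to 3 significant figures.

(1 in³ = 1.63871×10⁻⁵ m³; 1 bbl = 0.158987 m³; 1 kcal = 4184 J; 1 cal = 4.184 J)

7420 kcal/bbl × 4184 J/kcal ÷ 0.158987 m³/bbl = 1.95269×10⁸ J/m³
1.95269×10⁸ J/m³ ÷ 4.184 J/cal × 1.63871×10⁻⁵ m³/in³ = 764.793 cal/in³

765 cal/in³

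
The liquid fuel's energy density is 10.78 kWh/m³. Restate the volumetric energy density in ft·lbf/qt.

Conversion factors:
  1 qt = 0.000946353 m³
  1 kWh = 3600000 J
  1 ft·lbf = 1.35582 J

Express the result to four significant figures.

2.709×10⁴ ft·lbf/qt

10.78 kWh/m³ × 3600000 J/kWh = 3.8808×10⁷ J/m³
3.8808×10⁷ J/m³ ÷ 1.35582 J/ft·lbf × 0.000946353 m³/qt = 27087.7 ft·lbf/qt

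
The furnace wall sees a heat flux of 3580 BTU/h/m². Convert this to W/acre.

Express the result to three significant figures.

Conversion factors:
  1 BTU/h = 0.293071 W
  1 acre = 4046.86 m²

4.25×10⁶ W/acre

3580 BTU/h/m² × 0.293071 W/BTU/h = 1049.19 W/m²
1049.19 W/m² × 4046.86 m²/acre = 4.24593×10⁶ W/acre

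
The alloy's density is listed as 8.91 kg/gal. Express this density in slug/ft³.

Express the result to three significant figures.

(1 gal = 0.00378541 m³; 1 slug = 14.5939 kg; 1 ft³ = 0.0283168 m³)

8.91 kg/gal ÷ 0.00378541 m³/gal = 2353.77 kg/m³
2353.77 kg/m³ ÷ 14.5939 kg/slug × 0.0283168 m³/ft³ = 4.56706 slug/ft³

4.57 slug/ft³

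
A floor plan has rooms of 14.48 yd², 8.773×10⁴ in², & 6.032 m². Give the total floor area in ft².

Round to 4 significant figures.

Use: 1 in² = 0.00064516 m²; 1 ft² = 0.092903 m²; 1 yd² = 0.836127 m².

804.5 ft²

14.48 yd² × 0.836127 = 12.1071 m²
8.773×10⁴ in² × 0.00064516 = 56.5999 m²
6.032 m² (already m²)
Total: 12.1071 + 56.5999 + 6.032 = 74.739 m²
In ft²: 74.739 / 0.092903 = 804.484 ft²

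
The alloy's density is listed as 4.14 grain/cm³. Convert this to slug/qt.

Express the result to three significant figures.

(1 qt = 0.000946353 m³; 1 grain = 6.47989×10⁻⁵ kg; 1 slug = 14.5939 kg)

4.14 grain/cm³ × 6.47989×10⁻⁵ kg/grain ÷ 10⁻⁶ m³/cm³ = 268.267 kg/m³
268.267 kg/m³ ÷ 14.5939 kg/slug × 0.000946353 m³/qt = 0.017396 slug/qt

0.0174 slug/qt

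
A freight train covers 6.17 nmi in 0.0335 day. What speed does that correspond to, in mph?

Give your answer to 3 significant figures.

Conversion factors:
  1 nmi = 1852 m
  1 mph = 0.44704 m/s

8.83 mph

6.17 nmi × 1852 → 11426.8 m
0.0335 day × 86400 → 2894.4 s
v = d / t = 11426.8 m / 2894.4 s = 3.9479 m/s
3.9479 m/s ÷ (0.44704 m/s/mph) = 8.8312 mph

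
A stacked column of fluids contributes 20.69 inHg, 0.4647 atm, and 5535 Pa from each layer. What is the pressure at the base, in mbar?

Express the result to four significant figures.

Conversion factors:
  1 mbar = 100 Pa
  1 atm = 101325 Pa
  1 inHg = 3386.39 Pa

20.69 inHg × 3386.39 = 70064.4 Pa
0.4647 atm × 101325 = 47085.7 Pa
5535 Pa (already Pa)
Combined: 70064.4 + 47085.7 + 5535 = 122685 Pa
In mbar: 122685 / 100 = 1226.85 mbar

1227 mbar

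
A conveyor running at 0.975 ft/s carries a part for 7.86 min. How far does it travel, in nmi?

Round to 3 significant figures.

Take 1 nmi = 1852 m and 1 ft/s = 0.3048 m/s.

0.0757 nmi

0.975 ft/s × 0.3048 → 0.29718 m/s
7.86 min × 60 → 471.6 s
d = v × t = 0.29718 m/s × 471.6 s = 140.15 m
140.15 m ÷ (1852 m/nmi) = 0.0756749 nmi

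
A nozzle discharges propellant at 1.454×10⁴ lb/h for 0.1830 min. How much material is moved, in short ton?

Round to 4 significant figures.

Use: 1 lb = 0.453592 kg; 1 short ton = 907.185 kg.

1.454×10⁴ lb/h → 1.83201 kg/s
0.1830 min → 10.98 s
m = ṁ × t = 1.83201 × 10.98 = 20.1155 kg
In short ton: 20.1155 / 907.185 = 0.0221735 short ton

0.02217 short ton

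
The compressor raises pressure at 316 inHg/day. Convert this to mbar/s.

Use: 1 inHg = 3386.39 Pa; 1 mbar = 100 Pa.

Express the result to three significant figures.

316 inHg/day × 3386.39 Pa/inHg ÷ 86400 s/day = 12.3854 Pa/s
12.3854 Pa/s ÷ 100 Pa/mbar = 0.123854 mbar/s

0.124 mbar/s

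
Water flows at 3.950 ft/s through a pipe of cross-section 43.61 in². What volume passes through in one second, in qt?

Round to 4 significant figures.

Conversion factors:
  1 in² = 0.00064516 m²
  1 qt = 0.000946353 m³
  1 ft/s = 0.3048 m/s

3.950 ft/s × 0.3048 = 1.20396 m/s
43.61 in² × 0.00064516 = 0.0281354 m²
V = v × A × t = 1.20396 m/s × 0.0281354 m² × 1 s = 0.0338739 m³
0.0338739 m³ ÷ (0.000946353 m³/qt) = 35.7941 qt

35.79 qt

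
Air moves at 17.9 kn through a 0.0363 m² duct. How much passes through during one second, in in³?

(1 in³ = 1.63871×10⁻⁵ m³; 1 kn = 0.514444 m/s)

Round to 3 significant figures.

2.04×10⁴ in³

17.9 kn × 0.514444 = 9.20855 m/s
V = v × A × t = 9.20855 m/s × 0.0363 m² × 1 s = 0.33427 m³
0.33427 m³ ÷ (1.63871×10⁻⁵ m³/in³) = 20398.4 in³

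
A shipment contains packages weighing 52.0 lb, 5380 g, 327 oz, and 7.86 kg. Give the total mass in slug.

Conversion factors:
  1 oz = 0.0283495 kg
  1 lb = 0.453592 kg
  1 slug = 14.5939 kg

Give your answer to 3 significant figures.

3.16 slug

52.0 lb × 0.453592 = 23.5868 kg
5380 g × 0.001 = 5.38 kg
327 oz × 0.0283495 = 9.27029 kg
7.86 kg (already kg)
Combined: 23.5868 + 5.38 + 9.27029 + 7.86 = 46.0971 kg
In slug: 46.0971 / 14.5939 = 3.15866 slug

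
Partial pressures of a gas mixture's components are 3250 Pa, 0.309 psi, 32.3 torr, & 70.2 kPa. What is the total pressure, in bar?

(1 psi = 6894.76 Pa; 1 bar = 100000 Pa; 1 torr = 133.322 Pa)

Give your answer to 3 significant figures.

0.799 bar

3250 Pa (already Pa)
0.309 psi × 6894.76 → 2130.48 Pa
32.3 torr × 133.322 → 4306.3 Pa
70.2 kPa × 1000 → 70200 Pa
Total: 3250 + 2130.48 + 4306.3 + 70200 = 79886.8 Pa
In bar: 79886.8 / 100000 = 0.798868 bar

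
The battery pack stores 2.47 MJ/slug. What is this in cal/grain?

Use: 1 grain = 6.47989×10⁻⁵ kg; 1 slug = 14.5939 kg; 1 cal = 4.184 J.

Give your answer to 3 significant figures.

2.47 MJ/slug × 1000000 J/MJ ÷ 14.5939 kg/slug = 169249 J/kg
169249 J/kg ÷ 4.184 J/cal × 6.47989×10⁻⁵ kg/grain = 2.62121 cal/grain

2.62 cal/grain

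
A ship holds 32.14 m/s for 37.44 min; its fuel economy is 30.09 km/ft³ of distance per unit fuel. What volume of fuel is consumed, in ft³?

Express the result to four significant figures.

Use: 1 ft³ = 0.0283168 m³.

2.399 ft³

37.44 min → 2246.4 s
d = v × t = 32.14 × 2246.4 = 72199.3 m
30.09 km/ft³ → 1.06262×10⁶ m/m³
V = d / (distance per unit fuel) = 72199.3 / 1.06262×10⁶ = 0.0679446 m³
In ft³: 0.0679446 / 0.0283168 = 2.39944 ft³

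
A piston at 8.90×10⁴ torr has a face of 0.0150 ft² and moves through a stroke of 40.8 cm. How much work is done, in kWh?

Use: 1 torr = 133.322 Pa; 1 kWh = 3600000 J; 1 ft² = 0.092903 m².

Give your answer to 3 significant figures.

0.00187 kWh

8.90×10⁴ torr → 1.18657×10⁷ Pa
0.0150 ft² → 0.00139354 m²
F = P × A = 1.18657×10⁷ × 0.00139354 = 16535.3 N
40.8 cm → 0.408 m
W = F × d = 16535.3 × 0.408 = 6746.4 J
In kWh: 6746.4 / 3600000 = 0.001874 kWh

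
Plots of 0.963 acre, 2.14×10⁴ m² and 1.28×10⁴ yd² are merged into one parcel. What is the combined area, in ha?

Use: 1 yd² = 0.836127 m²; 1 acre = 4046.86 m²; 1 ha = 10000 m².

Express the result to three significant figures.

3.60 ha

0.963 acre × 4046.86 → 3897.13 m²
2.14×10⁴ m² (already m²)
1.28×10⁴ yd² × 0.836127 → 10702.4 m²
Sum: 3897.13 + 21400 + 10702.4 = 35999.5 m²
In ha: 35999.5 / 10000 = 3.59995 ha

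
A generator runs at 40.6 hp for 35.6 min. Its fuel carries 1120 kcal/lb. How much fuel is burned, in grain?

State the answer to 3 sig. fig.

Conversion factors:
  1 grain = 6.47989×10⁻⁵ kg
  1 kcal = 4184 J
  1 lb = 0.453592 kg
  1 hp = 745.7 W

40.6 hp → 30275.4 W
35.6 min → 2136 s
E = P × t = 30275.4 × 2136 = 6.46683×10⁷ J
1120 kcal/lb → 1.0331×10⁷ J/kg
m = E / e_s = 6.46683×10⁷ / 1.0331×10⁷ = 6.25964 kg
In grain: 6.25964 / 6.47989×10⁻⁵ = 96601 grain

9.66×10⁴ grain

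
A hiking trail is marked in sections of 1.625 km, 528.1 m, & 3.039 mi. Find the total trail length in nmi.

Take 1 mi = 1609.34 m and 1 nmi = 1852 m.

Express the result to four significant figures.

3.803 nmi

1.625 km × 1000 = 1625 m
528.1 m (already m)
3.039 mi × 1609.34 = 4890.78 m
Sum: 1625 + 528.1 + 4890.78 = 7043.88 m
In nmi: 7043.88 / 1852 = 3.80339 nmi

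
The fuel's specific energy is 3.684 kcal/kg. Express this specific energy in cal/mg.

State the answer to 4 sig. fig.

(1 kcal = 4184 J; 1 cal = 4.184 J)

0.003684 cal/mg

3.684 kcal/kg × 4184 J/kcal = 15413.9 J/kg
15413.9 J/kg ÷ 4.184 J/cal × 10⁻⁶ kg/mg = 0.00368401 cal/mg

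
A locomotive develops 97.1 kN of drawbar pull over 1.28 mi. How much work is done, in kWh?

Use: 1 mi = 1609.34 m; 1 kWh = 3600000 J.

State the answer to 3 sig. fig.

97.1 kN × 1000 → 97100 N
1.28 mi × 1609.34 → 2059.96 m
W = F × d = 97100 N × 2059.96 m = 2.00022×10⁸ J
2.00022×10⁸ J ÷ (3600000 J/kWh) = 55.5617 kWh

55.6 kWh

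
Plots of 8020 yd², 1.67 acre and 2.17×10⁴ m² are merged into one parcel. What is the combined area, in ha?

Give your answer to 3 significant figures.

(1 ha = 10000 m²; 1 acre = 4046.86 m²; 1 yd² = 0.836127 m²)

3.52 ha

8020 yd² × 0.836127 = 6705.74 m²
1.67 acre × 4046.86 = 6758.26 m²
2.17×10⁴ m² (already m²)
Combined: 6705.74 + 6758.26 + 21700 = 35164 m²
In ha: 35164 / 10000 = 3.5164 ha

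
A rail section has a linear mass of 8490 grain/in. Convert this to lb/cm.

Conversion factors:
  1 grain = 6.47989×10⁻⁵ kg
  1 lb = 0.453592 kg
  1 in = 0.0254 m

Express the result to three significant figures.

8490 grain/in × 6.47989×10⁻⁵ kg/grain ÷ 0.0254 m/in = 21.6592 kg/m
21.6592 kg/m ÷ 0.453592 kg/lb × 0.01 m/cm = 0.477504 lb/cm

0.478 lb/cm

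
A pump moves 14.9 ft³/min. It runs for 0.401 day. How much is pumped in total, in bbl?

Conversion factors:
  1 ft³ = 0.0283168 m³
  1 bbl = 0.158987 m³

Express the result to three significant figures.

14.9 ft³/min → 0.00703201 m³/s
0.401 day → 34646.4 s
V = Q × t = 0.00703201 × 34646.4 = 243.634 m³
In bbl: 243.634 / 0.158987 = 1532.41 bbl

1530 bbl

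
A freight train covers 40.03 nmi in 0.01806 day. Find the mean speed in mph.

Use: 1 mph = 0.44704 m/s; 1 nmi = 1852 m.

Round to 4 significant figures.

40.03 nmi × 1852 = 74135.6 m
0.01806 day × 86400 = 1560.38 s
v = d / t = 74135.6 m / 1560.38 s = 47.5112 m/s
47.5112 m/s ÷ (0.44704 m/s/mph) = 106.28 mph

106.3 mph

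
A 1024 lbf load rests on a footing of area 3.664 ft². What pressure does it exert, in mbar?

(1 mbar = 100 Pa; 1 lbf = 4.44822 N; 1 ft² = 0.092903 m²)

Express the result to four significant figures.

133.8 mbar

1024 lbf × 4.44822 → 4554.98 N
3.664 ft² × 0.092903 → 0.340397 m²
P = F / A = 4554.98 N / 0.340397 m² = 13381.4 Pa
13381.4 Pa ÷ (100 Pa/mbar) = 133.814 mbar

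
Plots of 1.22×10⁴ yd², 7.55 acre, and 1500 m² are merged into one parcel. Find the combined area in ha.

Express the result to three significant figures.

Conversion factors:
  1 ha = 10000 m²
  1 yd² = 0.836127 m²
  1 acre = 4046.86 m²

4.23 ha

1.22×10⁴ yd² × 0.836127 = 10200.7 m²
7.55 acre × 4046.86 = 30553.8 m²
1500 m² (already m²)
Combined: 10200.7 + 30553.8 + 1500 = 42254.5 m²
In ha: 42254.5 / 10000 = 4.22545 ha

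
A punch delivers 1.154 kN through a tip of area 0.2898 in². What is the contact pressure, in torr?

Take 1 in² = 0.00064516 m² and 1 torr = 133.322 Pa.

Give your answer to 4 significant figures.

1.154 kN × 1000 → 1154 N
0.2898 in² × 0.00064516 → 1.86967×10⁻⁴ m²
P = F / A = 1154 N / 1.86967×10⁻⁴ m² = 6.17221×10⁶ Pa
6.17221×10⁶ Pa ÷ (133.322 Pa/torr) = 46295.5 torr

4.630×10⁴ torr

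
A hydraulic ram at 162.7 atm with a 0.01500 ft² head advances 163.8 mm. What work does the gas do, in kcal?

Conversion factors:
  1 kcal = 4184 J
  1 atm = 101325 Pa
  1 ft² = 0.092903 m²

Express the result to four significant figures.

0.8994 kcal

162.7 atm → 1.64856×10⁷ Pa
0.01500 ft² → 0.00139354 m²
F = P × A = 1.64856×10⁷ × 0.00139354 = 22973.3 N
163.8 mm → 0.1638 m
W = F × d = 22973.3 × 0.1638 = 3763.03 J
In kcal: 3763.03 / 4184 = 0.899386 kcal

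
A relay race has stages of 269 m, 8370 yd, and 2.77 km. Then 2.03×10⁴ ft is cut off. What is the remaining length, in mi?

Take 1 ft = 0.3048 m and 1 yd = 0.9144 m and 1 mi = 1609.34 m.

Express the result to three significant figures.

269 m (already m)
8370 yd × 0.9144 = 7653.53 m
2.77 km × 1000 = 2770 m
2.03×10⁴ ft × 0.3048 = 6187.44 m
Result: 269 + 7653.53 + 2770 − 6187.44 = 4505.09 m
In mi: 4505.09 / 1609.34 = 2.79934 mi

2.80 mi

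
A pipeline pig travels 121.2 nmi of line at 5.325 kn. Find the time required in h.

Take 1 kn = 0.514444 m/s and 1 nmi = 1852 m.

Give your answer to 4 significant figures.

121.2 nmi × 1852 → 224462 m
5.325 kn × 0.514444 → 2.73941 m/s
t = d / v = 224462 m / 2.73941 m/s = 81938.1 s
81938.1 s ÷ (3600 s/h) = 22.7606 h

22.76 h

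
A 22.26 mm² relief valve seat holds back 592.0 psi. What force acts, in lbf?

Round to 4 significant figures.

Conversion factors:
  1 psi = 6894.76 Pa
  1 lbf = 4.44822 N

592.0 psi × 6894.76 → 4.0817×10⁶ Pa
22.26 mm² × 10⁻⁶ → 2.226×10⁻⁵ m²
F = P × A = 4.0817×10⁶ Pa × 2.226×10⁻⁵ m² = 90.8586 N
90.8586 N ÷ (4.44822 N/lbf) = 20.4258 lbf

20.43 lbf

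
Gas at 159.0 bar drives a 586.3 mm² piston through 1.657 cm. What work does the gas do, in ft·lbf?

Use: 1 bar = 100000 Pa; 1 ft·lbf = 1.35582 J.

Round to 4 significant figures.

113.9 ft·lbf

159.0 bar → 1.59×10⁷ Pa
586.3 mm² → 5.863×10⁻⁴ m²
F = P × A = 1.59×10⁷ × 5.863×10⁻⁴ = 9322.17 N
1.657 cm → 0.01657 m
W = F × d = 9322.17 × 0.01657 = 154.468 J
In ft·lbf: 154.468 / 1.35582 = 113.93 ft·lbf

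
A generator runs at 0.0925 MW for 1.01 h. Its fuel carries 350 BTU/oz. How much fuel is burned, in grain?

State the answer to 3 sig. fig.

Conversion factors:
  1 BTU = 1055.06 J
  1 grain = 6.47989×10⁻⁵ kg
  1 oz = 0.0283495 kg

3.98×10⁵ grain

0.0925 MW → 92500 W
1.01 h → 3636 s
E = P × t = 92500 × 3636 = 3.3633×10⁸ J
350 BTU/oz → 1.30257×10⁷ J/kg
m = E / e_s = 3.3633×10⁸ / 1.30257×10⁷ = 25.8205 kg
In grain: 25.8205 / 6.47989×10⁻⁵ = 398471 grain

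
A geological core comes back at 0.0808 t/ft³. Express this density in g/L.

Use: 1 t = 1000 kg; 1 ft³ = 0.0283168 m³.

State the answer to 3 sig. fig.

2850 g/L

0.0808 t/ft³ × 1000 kg/t ÷ 0.0283168 m³/ft³ = 2853.43 kg/m³
2853.43 kg/m³ ÷ 0.001 kg/g × 0.001 m³/L = 2853.43 g/L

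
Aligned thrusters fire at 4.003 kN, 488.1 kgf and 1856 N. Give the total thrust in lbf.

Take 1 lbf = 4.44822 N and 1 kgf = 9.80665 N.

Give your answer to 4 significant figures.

4.003 kN × 1000 → 4003 N
488.1 kgf × 9.80665 → 4786.63 N
1856 N (already N)
Sum: 4003 + 4786.63 + 1856 = 10645.6 N
In lbf: 10645.6 / 4.44822 = 2393.23 lbf

2393 lbf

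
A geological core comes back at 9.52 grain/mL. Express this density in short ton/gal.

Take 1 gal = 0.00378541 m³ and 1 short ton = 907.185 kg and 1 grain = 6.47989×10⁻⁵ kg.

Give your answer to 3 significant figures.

9.52 grain/mL × 6.47989×10⁻⁵ kg/grain ÷ 10⁻⁶ m³/mL = 616.886 kg/m³
616.886 kg/m³ ÷ 907.185 kg/short ton × 0.00378541 m³/gal = 0.00257408 short ton/gal

0.00257 short ton/gal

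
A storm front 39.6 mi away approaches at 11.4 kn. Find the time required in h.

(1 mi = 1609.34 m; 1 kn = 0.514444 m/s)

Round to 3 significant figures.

39.6 mi × 1609.34 = 63729.9 m
11.4 kn × 0.514444 = 5.86466 m/s
t = d / v = 63729.9 m / 5.86466 m/s = 10866.8 s
10866.8 s ÷ (3600 s/h) = 3.01856 h

3.02 h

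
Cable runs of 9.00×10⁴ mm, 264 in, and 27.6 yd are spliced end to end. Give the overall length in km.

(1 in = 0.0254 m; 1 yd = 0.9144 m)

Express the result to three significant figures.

9.00×10⁴ mm × 0.001 = 90 m
264 in × 0.0254 = 6.7056 m
27.6 yd × 0.9144 = 25.2374 m
Combined: 90 + 6.7056 + 25.2374 = 121.943 m
In km: 121.943 / 1000 = 0.121943 km

0.122 km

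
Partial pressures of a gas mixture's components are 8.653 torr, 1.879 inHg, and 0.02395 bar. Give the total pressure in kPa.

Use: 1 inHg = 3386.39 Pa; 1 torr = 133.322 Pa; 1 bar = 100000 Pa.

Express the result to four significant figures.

8.653 torr × 133.322 = 1153.64 Pa
1.879 inHg × 3386.39 = 6363.03 Pa
0.02395 bar × 100000 = 2395 Pa
Combined: 1153.64 + 6363.03 + 2395 = 9911.67 Pa
In kPa: 9911.67 / 1000 = 9.91167 kPa

9.912 kPa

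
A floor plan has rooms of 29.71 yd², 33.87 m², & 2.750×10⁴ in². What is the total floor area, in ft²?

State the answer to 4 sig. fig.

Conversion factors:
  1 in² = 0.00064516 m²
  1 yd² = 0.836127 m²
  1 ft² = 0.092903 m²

822.9 ft²

29.71 yd² × 0.836127 = 24.8413 m²
33.87 m² (already m²)
2.750×10⁴ in² × 0.00064516 = 17.7419 m²
Sum: 24.8413 + 33.87 + 17.7419 = 76.4532 m²
In ft²: 76.4532 / 0.092903 = 822.936 ft²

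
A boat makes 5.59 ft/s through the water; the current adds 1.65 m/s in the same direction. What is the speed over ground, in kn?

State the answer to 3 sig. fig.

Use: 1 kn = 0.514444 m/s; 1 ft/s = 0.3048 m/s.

5.59 ft/s × 0.3048 = 1.70383 m/s
1.65 m/s (already m/s)
Total: 1.70383 + 1.65 = 3.35383 m/s
In kn: 3.35383 / 0.514444 = 6.51933 kn

6.52 kn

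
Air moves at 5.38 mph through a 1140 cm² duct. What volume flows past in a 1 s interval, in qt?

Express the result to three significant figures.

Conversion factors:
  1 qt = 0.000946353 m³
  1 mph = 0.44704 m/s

290 qt

5.38 mph × 0.44704 → 2.40508 m/s
1140 cm² × 0.0001 → 0.114 m²
V = v × A × t = 2.40508 m/s × 0.114 m² × 1 s = 0.274179 m³
0.274179 m³ ÷ (0.000946353 m³/qt) = 289.722 qt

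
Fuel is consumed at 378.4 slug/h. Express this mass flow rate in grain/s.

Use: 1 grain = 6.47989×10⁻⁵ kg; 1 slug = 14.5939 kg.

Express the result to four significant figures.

2.367×10⁴ grain/s

378.4 slug/h × 14.5939 kg/slug ÷ 3600 s/h = 1.53398 kg/s
1.53398 kg/s ÷ 6.47989×10⁻⁵ kg/grain = 23672.9 grain/s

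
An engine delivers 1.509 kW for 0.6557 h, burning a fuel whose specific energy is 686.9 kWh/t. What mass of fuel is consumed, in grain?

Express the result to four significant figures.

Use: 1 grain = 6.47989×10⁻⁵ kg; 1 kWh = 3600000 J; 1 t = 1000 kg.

1.509 kW → 1509 W
0.6557 h → 2360.52 s
E = P × t = 1509 × 2360.52 = 3.56202×10⁶ J
686.9 kWh/t → 2.47284×10⁶ J/kg
m = E / e_s = 3.56202×10⁶ / 2.47284×10⁶ = 1.44046 kg
In grain: 1.44046 / 6.47989×10⁻⁵ = 22229.7 grain

2.223×10⁴ grain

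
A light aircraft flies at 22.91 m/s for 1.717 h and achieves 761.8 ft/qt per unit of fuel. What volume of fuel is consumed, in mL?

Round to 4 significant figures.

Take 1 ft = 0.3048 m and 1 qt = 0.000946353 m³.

5.772×10⁵ mL

1.717 h → 6181.2 s
d = v × t = 22.91 × 6181.2 = 141611 m
761.8 ft/qt → 245359 m/m³
V = d / (distance per unit fuel) = 141611 / 245359 = 0.577158 m³
In mL: 0.577158 / 10⁻⁶ = 577158 mL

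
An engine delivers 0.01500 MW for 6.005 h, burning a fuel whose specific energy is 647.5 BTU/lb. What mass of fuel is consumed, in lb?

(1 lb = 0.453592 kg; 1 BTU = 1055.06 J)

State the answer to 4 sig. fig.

474.7 lb

0.01500 MW → 15000 W
6.005 h → 21618 s
E = P × t = 15000 × 21618 = 3.2427×10⁸ J
647.5 BTU/lb → 1.50609×10⁶ J/kg
m = E / e_s = 3.2427×10⁸ / 1.50609×10⁶ = 215.306 kg
In lb: 215.306 / 0.453592 = 474.669 lb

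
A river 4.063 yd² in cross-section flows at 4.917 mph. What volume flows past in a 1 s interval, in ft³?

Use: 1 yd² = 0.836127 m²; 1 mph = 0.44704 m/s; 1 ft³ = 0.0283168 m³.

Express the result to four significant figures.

263.7 ft³

4.917 mph × 0.44704 → 2.1981 m/s
4.063 yd² × 0.836127 → 3.39718 m²
V = v × A × t = 2.1981 m/s × 3.39718 m² × 1 s = 7.46734 m³
7.46734 m³ ÷ (0.0283168 m³/ft³) = 263.707 ft³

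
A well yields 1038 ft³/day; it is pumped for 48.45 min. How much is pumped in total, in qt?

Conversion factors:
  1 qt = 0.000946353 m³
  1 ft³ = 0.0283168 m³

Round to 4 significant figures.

1045 qt

1038 ft³/day → 3.40195×10⁻⁴ m³/s
48.45 min → 2907 s
V = Q × t = 3.40195×10⁻⁴ × 2907 = 0.988947 m³
In qt: 0.988947 / 0.000946353 = 1045.01 qt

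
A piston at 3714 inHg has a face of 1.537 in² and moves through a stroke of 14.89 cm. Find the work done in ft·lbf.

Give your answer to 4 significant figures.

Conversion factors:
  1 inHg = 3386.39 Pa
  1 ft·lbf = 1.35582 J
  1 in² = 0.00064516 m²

1370 ft·lbf

3714 inHg → 1.25771×10⁷ Pa
1.537 in² → 9.91611×10⁻⁴ m²
F = P × A = 1.25771×10⁷ × 9.91611×10⁻⁴ = 12471.6 N
14.89 cm → 0.1489 m
W = F × d = 12471.6 × 0.1489 = 1857.02 J
In ft·lbf: 1857.02 / 1.35582 = 1369.67 ft·lbf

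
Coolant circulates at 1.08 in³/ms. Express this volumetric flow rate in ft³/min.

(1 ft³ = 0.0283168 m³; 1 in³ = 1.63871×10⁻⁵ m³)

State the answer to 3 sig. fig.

1.08 in³/ms × 1.63871×10⁻⁵ m³/in³ ÷ 0.001 s/ms = 0.0176981 m³/s
0.0176981 m³/s ÷ 0.0283168 m³/ft³ × 60 s/min = 37.5002 ft³/min

37.5 ft³/min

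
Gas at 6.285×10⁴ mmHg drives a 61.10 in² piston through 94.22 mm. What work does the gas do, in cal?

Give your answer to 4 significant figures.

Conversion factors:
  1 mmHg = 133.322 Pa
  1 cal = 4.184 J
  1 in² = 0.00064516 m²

6.285×10⁴ mmHg → 8.37929×10⁶ Pa
61.10 in² → 0.0394193 m²
F = P × A = 8.37929×10⁶ × 0.0394193 = 330306 N
94.22 mm → 0.09422 m
W = F × d = 330306 × 0.09422 = 31121.4 J
In cal: 31121.4 / 4.184 = 7438.19 cal

7438 cal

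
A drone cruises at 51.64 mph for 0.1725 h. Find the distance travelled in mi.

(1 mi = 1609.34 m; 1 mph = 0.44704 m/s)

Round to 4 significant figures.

51.64 mph × 0.44704 = 23.0851 m/s
0.1725 h × 3600 = 621 s
d = v × t = 23.0851 m/s × 621 s = 14335.8 m
14335.8 m ÷ (1609.34 m/mi) = 8.90788 mi

8.908 mi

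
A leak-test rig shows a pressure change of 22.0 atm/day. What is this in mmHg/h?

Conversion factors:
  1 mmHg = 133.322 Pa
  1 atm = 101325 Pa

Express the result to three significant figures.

22.0 atm/day × 101325 Pa/atm ÷ 86400 s/day = 25.8003 Pa/s
25.8003 Pa/s ÷ 133.322 Pa/mmHg × 3600 s/h = 696.667 mmHg/h

697 mmHg/h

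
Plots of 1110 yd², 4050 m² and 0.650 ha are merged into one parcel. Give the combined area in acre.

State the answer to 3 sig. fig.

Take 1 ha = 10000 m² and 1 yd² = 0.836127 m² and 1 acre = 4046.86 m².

1110 yd² × 0.836127 = 928.101 m²
4050 m² (already m²)
0.650 ha × 10000 = 6500 m²
Sum: 928.101 + 4050 + 6500 = 11478.1 m²
In acre: 11478.1 / 4046.86 = 2.8363 acre

2.84 acre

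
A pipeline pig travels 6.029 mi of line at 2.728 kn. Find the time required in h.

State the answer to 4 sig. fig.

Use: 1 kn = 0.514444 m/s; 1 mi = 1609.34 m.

6.029 mi × 1609.34 → 9702.71 m
2.728 kn × 0.514444 → 1.4034 m/s
t = d / v = 9702.71 m / 1.4034 m/s = 6913.72 s
6913.72 s ÷ (3600 s/h) = 1.92048 h

1.920 h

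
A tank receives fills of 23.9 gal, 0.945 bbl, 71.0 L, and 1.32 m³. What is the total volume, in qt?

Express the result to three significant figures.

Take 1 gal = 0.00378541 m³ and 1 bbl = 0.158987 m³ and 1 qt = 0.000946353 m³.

1720 qt

23.9 gal × 0.00378541 = 0.0904713 m³
0.945 bbl × 0.158987 = 0.150243 m³
71.0 L × 0.001 = 0.071 m³
1.32 m³ (already m³)
Sum: 0.0904713 + 0.150243 + 0.071 + 1.32 = 1.63171 m³
In qt: 1.63171 / 0.000946353 = 1724.21 qt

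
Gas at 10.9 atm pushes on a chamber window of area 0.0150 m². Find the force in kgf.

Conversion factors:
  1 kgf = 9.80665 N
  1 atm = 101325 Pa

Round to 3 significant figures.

1690 kgf

10.9 atm × 101325 = 1.10444×10⁶ Pa
F = P × A = 1.10444×10⁶ Pa × 0.015 m² = 16566.6 N
16566.6 N ÷ (9.80665 N/kgf) = 1689.32 kgf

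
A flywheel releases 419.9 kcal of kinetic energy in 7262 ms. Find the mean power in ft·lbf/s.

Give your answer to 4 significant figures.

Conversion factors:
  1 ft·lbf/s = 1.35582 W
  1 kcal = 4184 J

419.9 kcal × 4184 = 1.75686×10⁶ J
7262 ms × 0.001 = 7.262 s
P = E / t = 1.75686×10⁶ J / 7.262 s = 241925 W
241925 W ÷ (1.35582 W/ft·lbf/s) = 178434 ft·lbf/s

1.784×10⁵ ft·lbf/s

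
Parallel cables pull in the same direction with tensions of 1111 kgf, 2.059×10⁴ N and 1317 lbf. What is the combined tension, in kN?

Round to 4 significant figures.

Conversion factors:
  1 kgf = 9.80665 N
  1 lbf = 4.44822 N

37.34 kN

1111 kgf × 9.80665 = 10895.2 N
2.059×10⁴ N (already N)
1317 lbf × 4.44822 = 5858.31 N
Combined: 10895.2 + 20590 + 5858.31 = 37343.5 N
In kN: 37343.5 / 1000 = 37.3435 kN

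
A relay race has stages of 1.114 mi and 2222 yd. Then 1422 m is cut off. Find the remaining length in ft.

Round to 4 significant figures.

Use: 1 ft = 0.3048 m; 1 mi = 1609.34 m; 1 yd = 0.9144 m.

1.114 mi × 1609.34 = 1792.8 m
2222 yd × 0.9144 = 2031.8 m
1422 m (already m)
Sum: 1792.8 + 2031.8 − 1422 = 2402.6 m
In ft: 2402.6 / 0.3048 = 7882.55 ft

7883 ft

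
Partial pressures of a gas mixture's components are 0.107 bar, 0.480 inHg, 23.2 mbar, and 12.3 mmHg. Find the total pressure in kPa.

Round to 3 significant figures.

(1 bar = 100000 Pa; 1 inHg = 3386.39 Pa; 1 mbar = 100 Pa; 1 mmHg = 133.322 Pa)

0.107 bar × 100000 = 10700 Pa
0.480 inHg × 3386.39 = 1625.47 Pa
23.2 mbar × 100 = 2320 Pa
12.3 mmHg × 133.322 = 1639.86 Pa
Sum: 10700 + 1625.47 + 2320 + 1639.86 = 16285.3 Pa
In kPa: 16285.3 / 1000 = 16.2853 kPa

16.3 kPa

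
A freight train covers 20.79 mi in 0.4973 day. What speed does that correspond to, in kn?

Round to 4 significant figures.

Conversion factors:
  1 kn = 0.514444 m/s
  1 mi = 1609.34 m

20.79 mi × 1609.34 = 33458.2 m
0.4973 day × 86400 = 42966.7 s
v = d / t = 33458.2 m / 42966.7 s = 0.778701 m/s
0.778701 m/s ÷ (0.514444 m/s/kn) = 1.51367 kn

1.514 kn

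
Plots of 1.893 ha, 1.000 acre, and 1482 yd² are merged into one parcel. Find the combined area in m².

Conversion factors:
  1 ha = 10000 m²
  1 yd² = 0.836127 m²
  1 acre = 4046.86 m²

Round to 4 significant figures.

1.893 ha × 10000 = 18930 m²
1.000 acre × 4046.86 = 4046.86 m²
1482 yd² × 0.836127 = 1239.14 m²
Sum: 18930 + 4046.86 + 1239.14 = 24216 m²

2.422×10⁴ m²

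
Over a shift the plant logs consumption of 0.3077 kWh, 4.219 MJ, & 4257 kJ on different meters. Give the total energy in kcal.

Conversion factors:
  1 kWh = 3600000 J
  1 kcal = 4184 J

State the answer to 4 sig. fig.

0.3077 kWh × 3600000 → 1.10772×10⁶ J
4.219 MJ × 1000000 → 4.219×10⁶ J
4257 kJ × 1000 → 4.257×10⁶ J
Combined: 1.10772×10⁶ + 4.219×10⁶ + 4.257×10⁶ = 9.58372×10⁶ J
In kcal: 9.58372×10⁶ / 4184 = 2290.56 kcal

2291 kcal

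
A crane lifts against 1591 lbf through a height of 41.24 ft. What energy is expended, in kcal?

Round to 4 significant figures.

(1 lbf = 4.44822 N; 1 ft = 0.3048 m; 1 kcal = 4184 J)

1591 lbf × 4.44822 = 7077.12 N
41.24 ft × 0.3048 = 12.57 m
W = F × d = 7077.12 N × 12.57 m = 88959.4 J
88959.4 J ÷ (4184 J/kcal) = 21.2618 kcal

21.26 kcal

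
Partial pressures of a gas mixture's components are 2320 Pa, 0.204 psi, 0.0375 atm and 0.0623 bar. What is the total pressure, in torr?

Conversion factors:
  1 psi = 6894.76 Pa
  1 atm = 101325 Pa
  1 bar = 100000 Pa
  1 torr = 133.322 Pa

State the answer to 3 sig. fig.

2320 Pa (already Pa)
0.204 psi × 6894.76 = 1406.53 Pa
0.0375 atm × 101325 = 3799.69 Pa
0.0623 bar × 100000 = 6230 Pa
Sum: 2320 + 1406.53 + 3799.69 + 6230 = 13756.2 Pa
In torr: 13756.2 / 133.322 = 103.18 torr

103 torr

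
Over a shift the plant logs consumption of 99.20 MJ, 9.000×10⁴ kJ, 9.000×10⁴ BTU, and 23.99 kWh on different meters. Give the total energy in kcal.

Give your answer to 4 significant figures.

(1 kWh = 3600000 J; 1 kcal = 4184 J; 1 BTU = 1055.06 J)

8.856×10⁴ kcal

99.20 MJ × 1000000 → 9.92×10⁷ J
9.000×10⁴ kJ × 1000 → 9×10⁷ J
9.000×10⁴ BTU × 1055.06 → 9.49554×10⁷ J
23.99 kWh × 3600000 → 8.6364×10⁷ J
Combined: 9.92×10⁷ + 9×10⁷ + 9.49554×10⁷ + 8.6364×10⁷ = 3.70519×10⁸ J
In kcal: 3.70519×10⁸ / 4184 = 88556.2 kcal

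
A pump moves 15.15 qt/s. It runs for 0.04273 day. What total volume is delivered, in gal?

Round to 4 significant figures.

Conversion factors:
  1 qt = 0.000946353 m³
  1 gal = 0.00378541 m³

1.398×10⁴ gal

15.15 qt/s → 0.0143372 m³/s
0.04273 day → 3691.87 s
V = Q × t = 0.0143372 × 3691.87 = 52.9311 m³
In gal: 52.9311 / 0.00378541 = 13982.9 gal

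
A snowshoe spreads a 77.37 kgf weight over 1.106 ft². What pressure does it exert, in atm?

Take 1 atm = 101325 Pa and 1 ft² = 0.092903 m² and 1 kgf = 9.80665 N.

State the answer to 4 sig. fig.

0.07288 atm

77.37 kgf × 9.80665 = 758.741 N
1.106 ft² × 0.092903 = 0.102751 m²
P = F / A = 758.741 N / 0.102751 m² = 7384.27 Pa
7384.27 Pa ÷ (101325 Pa/atm) = 0.0728771 atm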